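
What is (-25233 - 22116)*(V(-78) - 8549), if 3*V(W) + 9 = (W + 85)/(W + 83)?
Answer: 2024532759/5 ≈ 4.0491e+8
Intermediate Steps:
V(W) = -3 + (85 + W)/(3*(83 + W)) (V(W) = -3 + ((W + 85)/(W + 83))/3 = -3 + ((85 + W)/(83 + W))/3 = -3 + (85 + W)/(3*(83 + W)))
(-25233 - 22116)*(V(-78) - 8549) = (-25233 - 22116)*(2*(-331 - 4*(-78))/(3*(83 - 78)) - 8549) = -47349*((⅔)*(-331 + 312)/5 - 8549) = -47349*((⅔)*(⅕)*(-19) - 8549) = -47349*(-38/15 - 8549) = -47349*(-128273/15) = 2024532759/5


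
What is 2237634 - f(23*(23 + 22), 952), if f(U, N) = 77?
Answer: 2237557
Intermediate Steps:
2237634 - f(23*(23 + 22), 952) = 2237634 - 1*77 = 2237634 - 77 = 2237557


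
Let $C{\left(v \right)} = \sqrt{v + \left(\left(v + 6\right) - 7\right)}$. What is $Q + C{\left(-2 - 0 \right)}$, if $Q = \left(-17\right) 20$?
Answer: $-340 + i \sqrt{5} \approx -340.0 + 2.2361 i$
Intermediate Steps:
$C{\left(v \right)} = \sqrt{-1 + 2 v}$ ($C{\left(v \right)} = \sqrt{v + \left(\left(6 + v\right) - 7\right)} = \sqrt{v + \left(-1 + v\right)} = \sqrt{-1 + 2 v}$)
$Q = -340$
$Q + C{\left(-2 - 0 \right)} = -340 + \sqrt{-1 + 2 \left(-2 - 0\right)} = -340 + \sqrt{-1 + 2 \left(-2 + 0\right)} = -340 + \sqrt{-1 + 2 \left(-2\right)} = -340 + \sqrt{-1 - 4} = -340 + \sqrt{-5} = -340 + i \sqrt{5}$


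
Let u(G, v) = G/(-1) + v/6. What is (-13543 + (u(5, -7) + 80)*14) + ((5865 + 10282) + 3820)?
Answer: 22373/3 ≈ 7457.7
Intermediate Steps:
u(G, v) = -G + v/6 (u(G, v) = G*(-1) + v*(1/6) = -G + v/6)
(-13543 + (u(5, -7) + 80)*14) + ((5865 + 10282) + 3820) = (-13543 + ((-1*5 + (1/6)*(-7)) + 80)*14) + ((5865 + 10282) + 3820) = (-13543 + ((-5 - 7/6) + 80)*14) + (16147 + 3820) = (-13543 + (-37/6 + 80)*14) + 19967 = (-13543 + (443/6)*14) + 19967 = (-13543 + 3101/3) + 19967 = -37528/3 + 19967 = 22373/3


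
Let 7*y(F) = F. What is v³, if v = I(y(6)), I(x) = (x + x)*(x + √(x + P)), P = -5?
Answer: 1728*(6 + I*√203)³/117649 ≈ -50.497 - 19.88*I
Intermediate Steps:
y(F) = F/7
I(x) = 2*x*(x + √(-5 + x)) (I(x) = (x + x)*(x + √(x - 5)) = (2*x)*(x + √(-5 + x)) = 2*x*(x + √(-5 + x)))
v = 72/49 + 12*I*√203/49 (v = 2*((⅐)*6)*((⅐)*6 + √(-5 + (⅐)*6)) = 2*(6/7)*(6/7 + √(-5 + 6/7)) = 2*(6/7)*(6/7 + √(-29/7)) = 2*(6/7)*(6/7 + I*√203/7) = 72/49 + 12*I*√203/49 ≈ 1.4694 + 3.4893*I)
v³ = (72/49 + 12*I*√203/49)³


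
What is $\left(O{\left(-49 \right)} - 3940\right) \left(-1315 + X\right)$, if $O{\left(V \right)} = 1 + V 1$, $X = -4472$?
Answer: $23078556$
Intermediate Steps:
$O{\left(V \right)} = 1 + V$
$\left(O{\left(-49 \right)} - 3940\right) \left(-1315 + X\right) = \left(\left(1 - 49\right) - 3940\right) \left(-1315 - 4472\right) = \left(-48 - 3940\right) \left(-5787\right) = \left(-3988\right) \left(-5787\right) = 23078556$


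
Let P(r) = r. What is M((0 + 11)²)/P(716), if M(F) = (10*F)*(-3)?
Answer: -1815/358 ≈ -5.0698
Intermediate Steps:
M(F) = -30*F
M((0 + 11)²)/P(716) = -30*(0 + 11)²/716 = -30*11²*(1/716) = -30*121*(1/716) = -3630*1/716 = -1815/358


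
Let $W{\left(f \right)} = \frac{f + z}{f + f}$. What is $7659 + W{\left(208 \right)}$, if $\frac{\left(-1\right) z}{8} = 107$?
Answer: $\frac{398187}{52} \approx 7657.4$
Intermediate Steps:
$z = -856$ ($z = \left(-8\right) 107 = -856$)
$W{\left(f \right)} = \frac{-856 + f}{2 f}$ ($W{\left(f \right)} = \frac{f - 856}{f + f} = \frac{-856 + f}{2 f}$)
$7659 + W{\left(208 \right)} = 7659 + \frac{-856 + 208}{2 \cdot 208} = 7659 + \frac{1}{2} \cdot \frac{1}{208} \left(-648\right) = 7659 - \frac{81}{52} = \frac{398187}{52}$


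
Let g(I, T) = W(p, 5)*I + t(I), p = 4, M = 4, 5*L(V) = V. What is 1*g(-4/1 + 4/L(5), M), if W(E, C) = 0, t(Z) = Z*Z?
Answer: 0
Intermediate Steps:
L(V) = V/5
t(Z) = Z²
g(I, T) = I² (g(I, T) = 0*I + I² = 0 + I² = I²)
1*g(-4/1 + 4/L(5), M) = 1*(-4/1 + 4/(((⅕)*5)))² = 1*(-4*1 + 4/1)² = 1*(-4 + 4*1)² = 1*(-4 + 4)² = 1*0² = 1*0 = 0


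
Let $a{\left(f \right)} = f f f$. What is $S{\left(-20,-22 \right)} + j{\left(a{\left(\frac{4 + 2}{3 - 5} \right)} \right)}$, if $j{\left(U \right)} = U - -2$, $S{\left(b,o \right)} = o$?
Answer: $-47$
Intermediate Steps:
$a{\left(f \right)} = f^{3}$ ($a{\left(f \right)} = f^{2} f = f^{3}$)
$j{\left(U \right)} = 2 + U$ ($j{\left(U \right)} = U + 2 = 2 + U$)
$S{\left(-20,-22 \right)} + j{\left(a{\left(\frac{4 + 2}{3 - 5} \right)} \right)} = -22 + \left(2 + \left(\frac{4 + 2}{3 - 5}\right)^{3}\right) = -22 + \left(2 + \left(\frac{6}{-2}\right)^{3}\right) = -22 + \left(2 + \left(6 \left(- \frac{1}{2}\right)\right)^{3}\right) = -22 + \left(2 + \left(-3\right)^{3}\right) = -22 + \left(2 - 27\right) = -22 - 25 = -47$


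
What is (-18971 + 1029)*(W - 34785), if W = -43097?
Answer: 1397358844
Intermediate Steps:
(-18971 + 1029)*(W - 34785) = (-18971 + 1029)*(-43097 - 34785) = -17942*(-77882) = 1397358844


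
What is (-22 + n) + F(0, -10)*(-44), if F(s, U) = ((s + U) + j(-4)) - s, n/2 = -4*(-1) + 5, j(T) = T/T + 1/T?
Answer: 403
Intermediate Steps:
j(T) = 1 + 1/T
n = 18 (n = 2*(-4*(-1) + 5) = 2*(4 + 5) = 2*9 = 18)
F(s, U) = ¾ + U (F(s, U) = ((s + U) + (1 - 4)/(-4)) - s = ((U + s) - ¼*(-3)) - s = ((U + s) + ¾) - s = (¾ + U + s) - s = ¾ + U)
(-22 + n) + F(0, -10)*(-44) = (-22 + 18) + (¾ - 10)*(-44) = -4 - 37/4*(-44) = -4 + 407 = 403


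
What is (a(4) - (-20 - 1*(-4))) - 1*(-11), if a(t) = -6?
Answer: 21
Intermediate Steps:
(a(4) - (-20 - 1*(-4))) - 1*(-11) = (-6 - (-20 - 1*(-4))) - 1*(-11) = (-6 - (-20 + 4)) + 11 = (-6 - 1*(-16)) + 11 = (-6 + 16) + 11 = 10 + 11 = 21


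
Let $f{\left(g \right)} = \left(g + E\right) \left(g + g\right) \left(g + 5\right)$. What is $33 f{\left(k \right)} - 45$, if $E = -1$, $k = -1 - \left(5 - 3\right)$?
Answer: $1539$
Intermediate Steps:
$k = -3$ ($k = -1 - \left(5 - 3\right) = -1 - 2 = -3$)
$f{\left(g \right)} = 2 g \left(-1 + g\right) \left(5 + g\right)$ ($f{\left(g \right)} = \left(g - 1\right) \left(g + g\right) \left(g + 5\right) = \left(-1 + g\right) 2 g \left(5 + g\right) = 2 g \left(-1 + g\right) \left(5 + g\right)$)
$33 f{\left(k \right)} - 45 = 33 \cdot 2 \left(-3\right) \left(-5 + \left(-3\right)^{2} + 4 \left(-3\right)\right) - 45 = 33 \cdot 2 \left(-3\right) \left(-5 + 9 - 12\right) - 45 = 33 \cdot 2 \left(-3\right) \left(-8\right) - 45 = 33 \cdot 48 - 45 = 1584 - 45 = 1539$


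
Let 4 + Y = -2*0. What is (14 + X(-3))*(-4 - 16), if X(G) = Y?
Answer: -200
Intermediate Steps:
Y = -4 (Y = -4 - 2*0 = -4 + 0 = -4)
X(G) = -4
(14 + X(-3))*(-4 - 16) = (14 - 4)*(-4 - 16) = 10*(-20) = -200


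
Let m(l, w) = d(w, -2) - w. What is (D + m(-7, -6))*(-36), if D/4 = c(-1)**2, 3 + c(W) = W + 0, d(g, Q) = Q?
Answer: -2448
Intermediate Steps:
c(W) = -3 + W (c(W) = -3 + (W + 0) = -3 + W)
m(l, w) = -2 - w
D = 64 (D = 4*(-3 - 1)**2 = 4*(-4)**2 = 4*16 = 64)
(D + m(-7, -6))*(-36) = (64 + (-2 - 1*(-6)))*(-36) = (64 + (-2 + 6))*(-36) = (64 + 4)*(-36) = 68*(-36) = -2448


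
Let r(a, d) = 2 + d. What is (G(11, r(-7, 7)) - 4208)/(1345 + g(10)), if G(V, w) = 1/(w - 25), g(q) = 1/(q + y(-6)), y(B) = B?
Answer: -67329/21524 ≈ -3.1281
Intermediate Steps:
g(q) = 1/(-6 + q) (g(q) = 1/(q - 6) = 1/(-6 + q))
G(V, w) = 1/(-25 + w)
(G(11, r(-7, 7)) - 4208)/(1345 + g(10)) = (1/(-25 + (2 + 7)) - 4208)/(1345 + 1/(-6 + 10)) = (1/(-25 + 9) - 4208)/(1345 + 1/4) = (1/(-16) - 4208)/(1345 + ¼) = (-1/16 - 4208)/(5381/4) = -67329/16*4/5381 = -67329/21524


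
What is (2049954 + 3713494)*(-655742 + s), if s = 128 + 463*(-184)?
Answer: -4269596859088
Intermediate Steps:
s = -85064 (s = 128 - 85192 = -85064)
(2049954 + 3713494)*(-655742 + s) = (2049954 + 3713494)*(-655742 - 85064) = 5763448*(-740806) = -4269596859088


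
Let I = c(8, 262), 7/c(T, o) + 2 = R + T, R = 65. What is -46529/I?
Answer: -471937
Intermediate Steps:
c(T, o) = 7/(63 + T) (c(T, o) = 7/(-2 + (65 + T)) = 7/(63 + T))
I = 7/71 (I = 7/(63 + 8) = 7/71 ≈ 0.098592)
-46529/I = -46529/7/71 = -46529*71/7 = -471937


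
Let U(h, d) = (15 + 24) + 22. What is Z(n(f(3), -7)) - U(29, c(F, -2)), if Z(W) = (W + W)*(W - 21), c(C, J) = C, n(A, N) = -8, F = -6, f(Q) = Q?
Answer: 403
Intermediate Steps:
U(h, d) = 61 (U(h, d) = 39 + 22 = 61)
Z(W) = 2*W*(-21 + W) (Z(W) = (2*W)*(-21 + W) = 2*W*(-21 + W))
Z(n(f(3), -7)) - U(29, c(F, -2)) = 2*(-8)*(-21 - 8) - 1*61 = 2*(-8)*(-29) - 61 = 464 - 61 = 403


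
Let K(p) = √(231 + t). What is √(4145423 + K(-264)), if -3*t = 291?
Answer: √(4145423 + √134) ≈ 2036.0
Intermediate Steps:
t = -97 (t = -⅓*291 = -97)
K(p) = √134 (K(p) = √(231 - 97) = √134)
√(4145423 + K(-264)) = √(4145423 + √134)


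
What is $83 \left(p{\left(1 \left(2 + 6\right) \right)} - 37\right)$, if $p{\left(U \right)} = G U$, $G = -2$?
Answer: $-4399$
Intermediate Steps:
$p{\left(U \right)} = - 2 U$
$83 \left(p{\left(1 \left(2 + 6\right) \right)} - 37\right) = 83 \left(- 2 \cdot 1 \left(2 + 6\right) - 37\right) = 83 \left(- 2 \cdot 1 \cdot 8 - 37\right) = 83 \left(\left(-2\right) 8 - 37\right) = 83 \left(-16 - 37\right) = 83 \left(-53\right) = -4399$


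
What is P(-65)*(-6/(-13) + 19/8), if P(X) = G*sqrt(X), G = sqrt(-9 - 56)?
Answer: -1475/8 ≈ -184.38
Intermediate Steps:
G = I*sqrt(65) (G = sqrt(-65) = I*sqrt(65) ≈ 8.0623*I)
P(X) = I*sqrt(65)*sqrt(X) (P(X) = (I*sqrt(65))*sqrt(X) = I*sqrt(65)*sqrt(X))
P(-65)*(-6/(-13) + 19/8) = (I*sqrt(65)*sqrt(-65))*(-6/(-13) + 19/8) = (I*sqrt(65)*(I*sqrt(65)))*(-6*(-1/13) + 19*(1/8)) = -65*(6/13 + 19/8) = -65*295/104 = -1475/8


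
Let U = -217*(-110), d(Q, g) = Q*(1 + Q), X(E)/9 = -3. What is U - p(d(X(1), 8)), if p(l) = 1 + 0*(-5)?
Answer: 23869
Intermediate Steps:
X(E) = -27 (X(E) = 9*(-3) = -27)
p(l) = 1 (p(l) = 1 + 0 = 1)
U = 23870
U - p(d(X(1), 8)) = 23870 - 1*1 = 23870 - 1 = 23869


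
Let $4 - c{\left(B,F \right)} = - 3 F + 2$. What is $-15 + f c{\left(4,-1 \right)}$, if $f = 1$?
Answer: $-16$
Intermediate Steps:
$c{\left(B,F \right)} = 2 + 3 F$ ($c{\left(B,F \right)} = 4 - \left(- 3 F + 2\right) = 4 - \left(2 - 3 F\right) = 4 + \left(-2 + 3 F\right) = 2 + 3 F$)
$-15 + f c{\left(4,-1 \right)} = -15 + 1 \left(2 + 3 \left(-1\right)\right) = -15 + 1 \left(2 - 3\right) = -15 + 1 \left(-1\right) = -15 - 1 = -16$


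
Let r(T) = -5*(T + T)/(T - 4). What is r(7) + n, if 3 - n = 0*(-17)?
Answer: -61/3 ≈ -20.333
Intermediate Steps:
n = 3 (n = 3 - 0*(-17) = 3 - 1*0 = 3 + 0 = 3)
r(T) = -10*T/(-4 + T) (r(T) = -5*2*T/(-4 + T) = -10*T/(-4 + T))
r(7) + n = -10*7/(-4 + 7) + 3 = -10*7/3 + 3 = -10*7*1/3 + 3 = -70/3 + 3 = -61/3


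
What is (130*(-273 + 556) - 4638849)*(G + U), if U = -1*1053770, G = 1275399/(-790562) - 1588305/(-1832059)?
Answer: 7023825461981468138744669/1448356227158 ≈ 4.8495e+12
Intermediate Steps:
G = -1080952639131/1448356227158 (G = 1275399*(-1/790562) - 1588305*(-1/1832059) = -1275399/790562 + 1588305/1832059 = -1080952639131/1448356227158 ≈ -0.74633)
U = -1053770
(130*(-273 + 556) - 4638849)*(G + U) = (130*(-273 + 556) - 4638849)*(-1080952639131/1448356227158 - 1053770) = (130*283 - 4638849)*(-1526235422444924791/1448356227158) = (36790 - 4638849)*(-1526235422444924791/1448356227158) = -4602059*(-1526235422444924791/1448356227158) = 7023825461981468138744669/1448356227158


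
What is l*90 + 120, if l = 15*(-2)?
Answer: -2580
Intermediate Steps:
l = -30
l*90 + 120 = -30*90 + 120 = -2700 + 120 = -2580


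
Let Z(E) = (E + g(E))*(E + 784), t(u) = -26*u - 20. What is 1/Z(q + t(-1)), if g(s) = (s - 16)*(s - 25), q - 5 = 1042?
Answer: 1/1960242493 ≈ 5.1014e-10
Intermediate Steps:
q = 1047 (q = 5 + 1042 = 1047)
t(u) = -20 - 26*u
g(s) = (-25 + s)*(-16 + s) (g(s) = (-16 + s)*(-25 + s) = (-25 + s)*(-16 + s))
Z(E) = (784 + E)*(400 + E² - 40*E) (Z(E) = (E + (400 + E² - 41*E))*(E + 784) = (400 + E² - 40*E)*(784 + E) = (784 + E)*(400 + E² - 40*E))
1/Z(q + t(-1)) = 1/(313600 + (1047 + (-20 - 26*(-1)))³ - 30960*(1047 + (-20 - 26*(-1))) + 744*(1047 + (-20 - 26*(-1)))²) = 1/(313600 + (1047 + (-20 + 26))³ - 30960*(1047 + (-20 + 26)) + 744*(1047 + (-20 + 26))²) = 1/(313600 + (1047 + 6)³ - 30960*(1047 + 6) + 744*(1047 + 6)²) = 1/(313600 + 1053³ - 30960*1053 + 744*1053²) = 1/(313600 + 1167575877 - 32600880 + 744*1108809) = 1/(313600 + 1167575877 - 32600880 + 824953896) = 1/1960242493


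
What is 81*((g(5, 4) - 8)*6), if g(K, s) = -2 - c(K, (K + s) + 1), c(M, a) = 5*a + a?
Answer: -34020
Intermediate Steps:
c(M, a) = 6*a
g(K, s) = -8 - 6*K - 6*s (g(K, s) = -2 - 6*((K + s) + 1) = -2 - 6*(1 + K + s) = -2 - (6 + 6*K + 6*s) = -2 + (-6 - 6*K - 6*s) = -8 - 6*K - 6*s)
81*((g(5, 4) - 8)*6) = 81*(((-8 - 6*5 - 6*4) - 8)*6) = 81*(((-8 - 30 - 24) - 8)*6) = 81*((-62 - 8)*6) = 81*(-70*6) = 81*(-420) = -34020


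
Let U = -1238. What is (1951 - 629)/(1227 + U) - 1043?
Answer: -12795/11 ≈ -1163.2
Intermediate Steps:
(1951 - 629)/(1227 + U) - 1043 = (1951 - 629)/(1227 - 1238) - 1043 = 1322/(-11) - 1043 = 1322*(-1/11) - 1043 = -1322/11 - 1043 = -12795/11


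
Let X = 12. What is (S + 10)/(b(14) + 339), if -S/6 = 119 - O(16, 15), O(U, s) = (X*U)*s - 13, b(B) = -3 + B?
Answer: 8249/175 ≈ 47.137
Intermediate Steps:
O(U, s) = -13 + 12*U*s (O(U, s) = (12*U)*s - 13 = 12*U*s - 13 = -13 + 12*U*s)
S = 16488 (S = -6*(119 - (-13 + 12*16*15)) = -6*(119 - (-13 + 2880)) = -6*(119 - 1*2867) = -6*(119 - 2867) = -6*(-2748) = 16488)
(S + 10)/(b(14) + 339) = (16488 + 10)/((-3 + 14) + 339) = 16498/(11 + 339) = 16498/350 = 16498*(1/350) = 8249/175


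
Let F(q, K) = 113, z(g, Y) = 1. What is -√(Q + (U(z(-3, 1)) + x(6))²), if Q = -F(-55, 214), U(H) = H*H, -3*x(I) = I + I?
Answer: -2*I*√26 ≈ -10.198*I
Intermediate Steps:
x(I) = -2*I/3 (x(I) = -(I + I)/3 = -2*I/3)
U(H) = H²
Q = -113 (Q = -1*113 = -113)
-√(Q + (U(z(-3, 1)) + x(6))²) = -√(-113 + (1² - ⅔*6)²) = -√(-113 + (1 - 4)²) = -√(-113 + (-3)²) = -√(-113 + 9) = -√(-104) = -2*I*√26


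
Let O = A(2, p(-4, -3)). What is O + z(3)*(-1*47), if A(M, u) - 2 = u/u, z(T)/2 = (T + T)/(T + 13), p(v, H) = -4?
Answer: -129/4 ≈ -32.250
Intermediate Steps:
z(T) = 4*T/(13 + T) (z(T) = 2*((T + T)/(T + 13)) = 2*((2*T)/(13 + T)) = 2*(2*T/(13 + T)) = 4*T/(13 + T))
A(M, u) = 3 (A(M, u) = 2 + u/u = 2 + 1 = 3)
O = 3
O + z(3)*(-1*47) = 3 + (4*3/(13 + 3))*(-1*47) = 3 + (4*3/16)*(-47) = 3 + (4*3*(1/16))*(-47) = 3 + (¾)*(-47) = 3 - 141/4 = -129/4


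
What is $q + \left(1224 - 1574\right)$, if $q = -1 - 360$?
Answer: $-711$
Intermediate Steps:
$q = -361$ ($q = -1 - 360 = -361$)
$q + \left(1224 - 1574\right) = -361 + \left(1224 - 1574\right) = -361 - 350 = -711$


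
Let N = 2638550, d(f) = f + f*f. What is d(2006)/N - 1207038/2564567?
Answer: 3570112169457/3383369128925 ≈ 1.0552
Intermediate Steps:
d(f) = f + f²
d(2006)/N - 1207038/2564567 = (2006*(1 + 2006))/2638550 - 1207038/2564567 = (2006*2007)*(1/2638550) - 1207038*1/2564567 = 4026042*(1/2638550) - 1207038/2564567 = 2013021/1319275 - 1207038/2564567 = 3570112169457/3383369128925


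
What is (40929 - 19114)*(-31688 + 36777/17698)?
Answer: -12233360006305/17698 ≈ -6.9123e+8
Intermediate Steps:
(40929 - 19114)*(-31688 + 36777/17698) = 21815*(-31688 + 36777*(1/17698)) = 21815*(-31688 + 36777/17698) = 21815*(-560777447/17698) = -12233360006305/17698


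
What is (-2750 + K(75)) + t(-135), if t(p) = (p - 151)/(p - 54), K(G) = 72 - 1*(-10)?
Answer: -503966/189 ≈ -2666.5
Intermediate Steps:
K(G) = 82 (K(G) = 72 + 10 = 82)
t(p) = (-151 + p)/(-54 + p)
(-2750 + K(75)) + t(-135) = (-2750 + 82) + (-151 - 135)/(-54 - 135) = -2668 - 286/(-189) = -2668 - 1/189*(-286) = -2668 + 286/189 = -503966/189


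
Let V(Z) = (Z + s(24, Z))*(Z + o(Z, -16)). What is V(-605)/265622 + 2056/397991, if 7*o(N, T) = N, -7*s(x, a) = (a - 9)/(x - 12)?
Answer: 12128969102482/7770064657047 ≈ 1.5610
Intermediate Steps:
s(x, a) = -(-9 + a)/(7*(-12 + x)) (s(x, a) = -(a - 9)/(7*(x - 12)) = -(-9 + a)/(7*(-12 + x)))
o(N, T) = N/7
V(Z) = 8*Z*(3/28 + 83*Z/84)/7 (V(Z) = (Z + (9 - Z)/(7*(-12 + 24)))*(Z + Z/7) = (Z + (1/7)*(9 - Z)/12)*(8*Z/7) = (Z + (1/7)*(1/12)*(9 - Z))*(8*Z/7) = (Z + (3/28 - Z/84))*(8*Z/7) = (3/28 + 83*Z/84)*(8*Z/7) = 8*Z*(3/28 + 83*Z/84)/7)
V(-605)/265622 + 2056/397991 = ((2/147)*(-605)*(9 + 83*(-605)))/265622 + 2056/397991 = ((2/147)*(-605)*(9 - 50215))*(1/265622) + 2056*(1/397991) = ((2/147)*(-605)*(-50206))*(1/265622) + 2056/397991 = (60749260/147)*(1/265622) + 2056/397991 = 30374630/19523217 + 2056/397991 = 12128969102482/7770064657047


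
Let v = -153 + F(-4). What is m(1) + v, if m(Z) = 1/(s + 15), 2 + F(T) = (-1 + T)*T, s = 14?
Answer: -3914/29 ≈ -134.97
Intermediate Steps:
F(T) = -2 + T*(-1 + T) (F(T) = -2 + (-1 + T)*T = -2 + T*(-1 + T))
v = -135 (v = -153 + (-2 + (-4)**2 - 1*(-4)) = -153 + (-2 + 16 + 4) = -153 + 18 = -135)
m(Z) = 1/29 (m(Z) = 1/(14 + 15) = 1/29)
m(1) + v = 1/29 - 135 = -3914/29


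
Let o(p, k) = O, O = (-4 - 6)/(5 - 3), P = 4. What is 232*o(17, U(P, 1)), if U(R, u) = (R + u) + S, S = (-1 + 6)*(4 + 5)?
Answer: -1160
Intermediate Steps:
S = 45 (S = 5*9 = 45)
U(R, u) = 45 + R + u (U(R, u) = (R + u) + 45 = 45 + R + u)
O = -5 (O = -10/2 = -10*½ = -5)
o(p, k) = -5
232*o(17, U(P, 1)) = 232*(-5) = -1160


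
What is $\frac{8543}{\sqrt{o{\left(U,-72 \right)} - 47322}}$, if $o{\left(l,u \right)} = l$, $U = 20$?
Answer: $- \frac{8543 i \sqrt{47302}}{47302} \approx - 39.28 i$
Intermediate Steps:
$\frac{8543}{\sqrt{o{\left(U,-72 \right)} - 47322}} = \frac{8543}{\sqrt{20 - 47322}} = \frac{8543}{\sqrt{-47302}} = \frac{8543}{i \sqrt{47302}} = 8543 \left(- \frac{i \sqrt{47302}}{47302}\right) = - \frac{8543 i \sqrt{47302}}{47302}$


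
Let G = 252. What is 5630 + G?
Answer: 5882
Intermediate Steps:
5630 + G = 5630 + 252 = 5882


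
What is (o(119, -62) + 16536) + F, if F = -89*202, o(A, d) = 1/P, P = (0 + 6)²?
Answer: -51911/36 ≈ -1442.0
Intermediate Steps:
P = 36 (P = 6² = 36)
o(A, d) = 1/36
F = -17978
(o(119, -62) + 16536) + F = (1/36 + 16536) - 17978 = 595297/36 - 17978 = -51911/36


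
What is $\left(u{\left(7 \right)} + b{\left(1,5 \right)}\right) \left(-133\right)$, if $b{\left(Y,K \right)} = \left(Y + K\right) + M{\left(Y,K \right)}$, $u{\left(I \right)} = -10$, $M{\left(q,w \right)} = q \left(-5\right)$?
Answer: $1197$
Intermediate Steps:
$M{\left(q,w \right)} = - 5 q$
$b{\left(Y,K \right)} = K - 4 Y$ ($b{\left(Y,K \right)} = \left(Y + K\right) - 5 Y = \left(K + Y\right) - 5 Y = K - 4 Y$)
$\left(u{\left(7 \right)} + b{\left(1,5 \right)}\right) \left(-133\right) = \left(-10 + \left(5 - 4\right)\right) \left(-133\right) = \left(-10 + 1\right) \left(-133\right) = \left(-9\right) \left(-133\right) = 1197$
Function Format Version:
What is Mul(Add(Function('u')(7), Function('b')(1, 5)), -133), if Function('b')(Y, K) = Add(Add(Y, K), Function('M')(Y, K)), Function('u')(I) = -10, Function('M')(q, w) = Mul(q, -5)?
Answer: 1197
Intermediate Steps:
Function('M')(q, w) = Mul(-5, q)
Function('b')(Y, K) = Add(K, Mul(-4, Y)) (Function('b')(Y, K) = Add(Add(Y, K), Mul(-5, Y)) = Add(Add(K, Y), Mul(-5, Y)) = Add(K, Mul(-4, Y)))
Mul(Add(Function('u')(7), Function('b')(1, 5)), -133) = Mul(Add(-10, Add(5, Mul(-4, 1))), -133) = Mul(Add(-10, Add(5, -4)), -133) = Mul(Add(-10, 1), -133) = Mul(-9, -133) = 1197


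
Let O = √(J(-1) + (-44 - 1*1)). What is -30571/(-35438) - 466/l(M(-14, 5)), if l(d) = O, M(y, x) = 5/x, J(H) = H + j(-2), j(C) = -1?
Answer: 30571/35438 + 466*I*√47/47 ≈ 0.86266 + 67.973*I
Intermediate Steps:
J(H) = -1 + H (J(H) = H - 1 = -1 + H)
O = I*√47 (O = √((-1 - 1) + (-44 - 1*1)) = √(-2 + (-44 - 1)) = √(-2 - 45) = √(-47) = I*√47 ≈ 6.8557*I)
l(d) = I*√47
-30571/(-35438) - 466/l(M(-14, 5)) = -30571/(-35438) - 466*(-I*√47/47) = -30571*(-1/35438) - (-466)*I*√47/47 = 30571/35438 + 466*I*√47/47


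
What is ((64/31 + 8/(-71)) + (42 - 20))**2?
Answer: 2779187524/4844401 ≈ 573.69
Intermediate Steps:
((64/31 + 8/(-71)) + (42 - 20))**2 = ((64*(1/31) + 8*(-1/71)) + 22)**2 = ((64/31 - 8/71) + 22)**2 = (4296/2201 + 22)**2 = (52718/2201)**2 = 2779187524/4844401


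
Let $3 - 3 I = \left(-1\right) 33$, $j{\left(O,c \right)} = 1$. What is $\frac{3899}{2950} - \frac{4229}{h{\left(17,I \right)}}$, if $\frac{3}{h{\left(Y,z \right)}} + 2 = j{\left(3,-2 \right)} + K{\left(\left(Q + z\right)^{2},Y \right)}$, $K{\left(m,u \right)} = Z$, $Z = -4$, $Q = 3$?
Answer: $\frac{62389447}{8850} \approx 7049.7$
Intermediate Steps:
$I = 12$ ($I = 1 - \frac{\left(-1\right) 33}{3} = 1 - -11 = 1 + 11 = 12$)
$K{\left(m,u \right)} = -4$
$h{\left(Y,z \right)} = - \frac{3}{5}$ ($h{\left(Y,z \right)} = \frac{3}{-2 + \left(1 - 4\right)} = \frac{3}{-2 - 3} = \frac{3}{-5} = 3 \left(- \frac{1}{5}\right) = - \frac{3}{5}$)
$\frac{3899}{2950} - \frac{4229}{h{\left(17,I \right)}} = \frac{3899}{2950} - \frac{4229}{- \frac{3}{5}} = 3899 \cdot \frac{1}{2950} - - \frac{21145}{3} = \frac{3899}{2950} + \frac{21145}{3} = \frac{62389447}{8850}$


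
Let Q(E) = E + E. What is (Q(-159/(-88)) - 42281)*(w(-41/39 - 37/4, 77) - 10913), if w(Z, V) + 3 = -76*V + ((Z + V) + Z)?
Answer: 2424786518525/3432 ≈ 7.0652e+8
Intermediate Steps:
w(Z, V) = -3 - 75*V + 2*Z (w(Z, V) = -3 + (-76*V + ((Z + V) + Z)) = -3 + (-76*V + ((V + Z) + Z)) = -3 + (-76*V + (V + 2*Z)) = -3 + (-75*V + 2*Z) = -3 - 75*V + 2*Z)
Q(E) = 2*E
(Q(-159/(-88)) - 42281)*(w(-41/39 - 37/4, 77) - 10913) = (2*(-159/(-88)) - 42281)*((-3 - 75*77 + 2*(-41/39 - 37/4)) - 10913) = (2*(-159*(-1/88)) - 42281)*((-3 - 5775 + 2*(-41*1/39 - 37*¼)) - 10913) = (2*(159/88) - 42281)*((-3 - 5775 + 2*(-41/39 - 37/4)) - 10913) = (159/44 - 42281)*((-3 - 5775 + 2*(-1607/156)) - 10913) = -1860205*((-3 - 5775 - 1607/78) - 10913)/44 = -1860205*(-452291/78 - 10913)/44 = -1860205/44*(-1303505/78) = 2424786518525/3432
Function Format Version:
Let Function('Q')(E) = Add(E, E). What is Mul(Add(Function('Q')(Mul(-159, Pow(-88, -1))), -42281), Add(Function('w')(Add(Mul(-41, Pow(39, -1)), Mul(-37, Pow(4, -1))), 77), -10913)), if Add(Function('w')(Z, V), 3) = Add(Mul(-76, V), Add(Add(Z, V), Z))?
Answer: Rational(2424786518525, 3432) ≈ 7.0652e+8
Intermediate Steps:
Function('w')(Z, V) = Add(-3, Mul(-75, V), Mul(2, Z)) (Function('w')(Z, V) = Add(-3, Add(Mul(-76, V), Add(Add(Z, V), Z))) = Add(-3, Add(Mul(-76, V), Add(Add(V, Z), Z))) = Add(-3, Add(Mul(-76, V), Add(V, Mul(2, Z)))) = Add(-3, Add(Mul(-75, V), Mul(2, Z))) = Add(-3, Mul(-75, V), Mul(2, Z)))
Function('Q')(E) = Mul(2, E)
Mul(Add(Function('Q')(Mul(-159, Pow(-88, -1))), -42281), Add(Function('w')(Add(Mul(-41, Pow(39, -1)), Mul(-37, Pow(4, -1))), 77), -10913)) = Mul(Add(Mul(2, Mul(-159, Pow(-88, -1))), -42281), Add(Add(-3, Mul(-75, 77), Mul(2, Add(Mul(-41, Pow(39, -1)), Mul(-37, Pow(4, -1))))), -10913)) = Mul(Add(Mul(2, Mul(-159, Rational(-1, 88))), -42281), Add(Add(-3, -5775, Mul(2, Add(Mul(-41, Rational(1, 39)), Mul(-37, Rational(1, 4))))), -10913)) = Mul(Add(Mul(2, Rational(159, 88)), -42281), Add(Add(-3, -5775, Mul(2, Add(Rational(-41, 39), Rational(-37, 4)))), -10913)) = Mul(Add(Rational(159, 44), -42281), Add(Add(-3, -5775, Mul(2, Rational(-1607, 156))), -10913)) = Mul(Rational(-1860205, 44), Add(Add(-3, -5775, Rational(-1607, 78)), -10913)) = Mul(Rational(-1860205, 44), Add(Rational(-452291, 78), -10913)) = Mul(Rational(-1860205, 44), Rational(-1303505, 78)) = Rational(2424786518525, 3432)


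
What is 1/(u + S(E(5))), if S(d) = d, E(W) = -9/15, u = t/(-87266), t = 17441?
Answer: -436330/349003 ≈ -1.2502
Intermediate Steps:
u = -17441/87266 (u = 17441/(-87266) = 17441*(-1/87266) = -17441/87266 ≈ -0.19986)
E(W) = -⅗ (E(W) = -9*1/15 = -⅗)
1/(u + S(E(5))) = 1/(-17441/87266 - ⅗) = 1/(-349003/436330) = -436330/349003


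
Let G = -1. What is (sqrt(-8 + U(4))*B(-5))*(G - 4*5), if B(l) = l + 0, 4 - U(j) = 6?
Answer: 105*I*sqrt(10) ≈ 332.04*I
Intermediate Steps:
U(j) = -2 (U(j) = 4 - 1*6 = 4 - 6 = -2)
B(l) = l
(sqrt(-8 + U(4))*B(-5))*(G - 4*5) = (sqrt(-8 - 2)*(-5))*(-1 - 4*5) = (sqrt(-10)*(-5))*(-1 - 20) = ((I*sqrt(10))*(-5))*(-21) = -5*I*sqrt(10)*(-21) = 105*I*sqrt(10)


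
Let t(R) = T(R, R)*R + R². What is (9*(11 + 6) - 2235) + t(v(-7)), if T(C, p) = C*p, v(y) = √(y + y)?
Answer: -2096 - 14*I*√14 ≈ -2096.0 - 52.383*I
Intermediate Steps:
v(y) = √2*√y (v(y) = √(2*y) = √2*√y)
t(R) = R² + R³ (t(R) = (R*R)*R + R² = R²*R + R² = R³ + R² = R² + R³)
(9*(11 + 6) - 2235) + t(v(-7)) = (9*(11 + 6) - 2235) + (√2*√(-7))²*(1 + √2*√(-7)) = (9*17 - 2235) + (√2*(I*√7))²*(1 + √2*(I*√7)) = (153 - 2235) + (I*√14)²*(1 + I*√14) = -2082 - 14*(1 + I*√14) = -2082 + (-14 - 14*I*√14) = -2096 - 14*I*√14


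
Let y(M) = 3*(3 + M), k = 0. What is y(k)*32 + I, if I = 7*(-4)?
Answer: 260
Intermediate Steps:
y(M) = 9 + 3*M
I = -28
y(k)*32 + I = (9 + 3*0)*32 - 28 = (9 + 0)*32 - 28 = 9*32 - 28 = 288 - 28 = 260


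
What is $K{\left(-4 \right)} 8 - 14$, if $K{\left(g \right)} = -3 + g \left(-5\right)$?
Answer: $122$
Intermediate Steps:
$K{\left(g \right)} = -3 - 5 g$
$K{\left(-4 \right)} 8 - 14 = \left(-3 - -20\right) 8 - 14 = \left(-3 + 20\right) 8 - 14 = 17 \cdot 8 - 14 = 136 - 14 = 122$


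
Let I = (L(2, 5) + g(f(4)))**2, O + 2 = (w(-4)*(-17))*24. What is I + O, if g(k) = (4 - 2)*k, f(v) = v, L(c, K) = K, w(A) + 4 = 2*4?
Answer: -1465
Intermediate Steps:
w(A) = 4 (w(A) = -4 + 2*4 = -4 + 8 = 4)
g(k) = 2*k
O = -1634 (O = -2 + (4*(-17))*24 = -2 - 68*24 = -2 - 1632 = -1634)
I = 169 (I = (5 + 2*4)**2 = (5 + 8)**2 = 13**2 = 169)
I + O = 169 - 1634 = -1465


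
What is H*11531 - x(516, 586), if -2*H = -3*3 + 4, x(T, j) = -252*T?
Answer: 317719/2 ≈ 1.5886e+5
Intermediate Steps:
H = 5/2 (H = -(-3*3 + 4)/2 = -(-9 + 4)/2 = -1/2*(-5) = 5/2 ≈ 2.5000)
H*11531 - x(516, 586) = (5/2)*11531 - (-252)*516 = 57655/2 - 1*(-130032) = 57655/2 + 130032 = 317719/2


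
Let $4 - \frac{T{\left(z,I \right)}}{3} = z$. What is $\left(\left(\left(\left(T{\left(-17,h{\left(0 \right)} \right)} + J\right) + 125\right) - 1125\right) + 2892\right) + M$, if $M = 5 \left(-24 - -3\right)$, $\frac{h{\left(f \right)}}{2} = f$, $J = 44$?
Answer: $1894$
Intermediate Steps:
$h{\left(f \right)} = 2 f$
$T{\left(z,I \right)} = 12 - 3 z$
$M = -105$ ($M = 5 \left(-24 + 3\right) = 5 \left(-21\right) = -105$)
$\left(\left(\left(\left(T{\left(-17,h{\left(0 \right)} \right)} + J\right) + 125\right) - 1125\right) + 2892\right) + M = \left(\left(\left(\left(\left(12 - -51\right) + 44\right) + 125\right) - 1125\right) + 2892\right) - 105 = \left(\left(\left(\left(\left(12 + 51\right) + 44\right) + 125\right) - 1125\right) + 2892\right) - 105 = \left(\left(\left(\left(63 + 44\right) + 125\right) - 1125\right) + 2892\right) - 105 = \left(\left(\left(107 + 125\right) - 1125\right) + 2892\right) - 105 = \left(\left(232 - 1125\right) + 2892\right) - 105 = \left(-893 + 2892\right) - 105 = 1999 - 105 = 1894$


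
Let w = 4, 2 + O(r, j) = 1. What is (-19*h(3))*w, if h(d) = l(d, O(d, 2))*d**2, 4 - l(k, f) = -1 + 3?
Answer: -1368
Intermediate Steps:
O(r, j) = -1 (O(r, j) = -2 + 1 = -1)
l(k, f) = 2 (l(k, f) = 4 - (-1 + 3) = 4 - 1*2 = 4 - 2 = 2)
h(d) = 2*d**2
(-19*h(3))*w = -38*3**2*4 = -38*9*4 = -19*18*4 = -342*4 = -1368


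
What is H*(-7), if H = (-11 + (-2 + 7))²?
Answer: -252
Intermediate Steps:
H = 36 (H = (-11 + 5)² = (-6)² = 36)
H*(-7) = 36*(-7) = -252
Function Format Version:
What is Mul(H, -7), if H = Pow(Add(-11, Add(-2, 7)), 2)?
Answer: -252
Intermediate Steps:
H = 36 (H = Pow(Add(-11, 5), 2) = Pow(-6, 2) = 36)
Mul(H, -7) = Mul(36, -7) = -252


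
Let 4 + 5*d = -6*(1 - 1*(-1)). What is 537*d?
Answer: -8592/5 ≈ -1718.4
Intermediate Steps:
d = -16/5 (d = -⅘ + (-6*(1 - 1*(-1)))/5 = -⅘ + (-6*(1 + 1))/5 = -⅘ + (-6*2)/5 = -⅘ + (⅕)*(-12) = -⅘ - 12/5 = -16/5 ≈ -3.2000)
537*d = 537*(-16/5) = -8592/5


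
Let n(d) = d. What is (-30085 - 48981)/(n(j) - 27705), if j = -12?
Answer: 79066/27717 ≈ 2.8526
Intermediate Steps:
(-30085 - 48981)/(n(j) - 27705) = (-30085 - 48981)/(-12 - 27705) = -79066/(-27717) = -79066*(-1/27717) = 79066/27717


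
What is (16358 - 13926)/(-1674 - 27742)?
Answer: -304/3677 ≈ -0.082676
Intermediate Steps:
(16358 - 13926)/(-1674 - 27742) = 2432/(-29416) = 2432*(-1/29416) = -304/3677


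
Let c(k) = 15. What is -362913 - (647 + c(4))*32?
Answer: -384097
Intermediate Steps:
-362913 - (647 + c(4))*32 = -362913 - (647 + 15)*32 = -362913 - 662*32 = -362913 - 1*21184 = -362913 - 21184 = -384097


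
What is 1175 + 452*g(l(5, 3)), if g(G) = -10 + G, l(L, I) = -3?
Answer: -4701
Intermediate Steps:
1175 + 452*g(l(5, 3)) = 1175 + 452*(-10 - 3) = 1175 + 452*(-13) = 1175 - 5876 = -4701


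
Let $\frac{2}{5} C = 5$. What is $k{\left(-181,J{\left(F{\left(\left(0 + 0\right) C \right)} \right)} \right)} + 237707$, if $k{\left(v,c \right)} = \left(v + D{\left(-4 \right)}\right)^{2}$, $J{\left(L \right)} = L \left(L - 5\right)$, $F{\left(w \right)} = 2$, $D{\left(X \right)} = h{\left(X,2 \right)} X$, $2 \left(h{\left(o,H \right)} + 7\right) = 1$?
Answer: $261732$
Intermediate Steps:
$C = \frac{25}{2}$ ($C = \frac{5}{2} \cdot 5 = \frac{25}{2} \approx 12.5$)
$h{\left(o,H \right)} = - \frac{13}{2}$ ($h{\left(o,H \right)} = -7 + \frac{1}{2} \cdot 1 = -7 + \frac{1}{2} = - \frac{13}{2}$)
$D{\left(X \right)} = - \frac{13 X}{2}$
$J{\left(L \right)} = L \left(-5 + L\right)$
$k{\left(v,c \right)} = \left(26 + v\right)^{2}$ ($k{\left(v,c \right)} = \left(v - -26\right)^{2} = \left(v + 26\right)^{2} = \left(26 + v\right)^{2}$)
$k{\left(-181,J{\left(F{\left(\left(0 + 0\right) C \right)} \right)} \right)} + 237707 = \left(26 - 181\right)^{2} + 237707 = \left(-155\right)^{2} + 237707 = 24025 + 237707 = 261732$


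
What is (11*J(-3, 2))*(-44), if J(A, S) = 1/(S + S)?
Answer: -121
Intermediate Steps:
J(A, S) = 1/(2*S)
(11*J(-3, 2))*(-44) = (11*((½)/2))*(-44) = (11*((½)*(½)))*(-44) = (11*(¼))*(-44) = (11/4)*(-44) = -121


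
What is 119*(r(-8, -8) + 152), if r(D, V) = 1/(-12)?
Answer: 216937/12 ≈ 18078.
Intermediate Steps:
r(D, V) = -1/12
119*(r(-8, -8) + 152) = 119*(-1/12 + 152) = 119*(1823/12) = 216937/12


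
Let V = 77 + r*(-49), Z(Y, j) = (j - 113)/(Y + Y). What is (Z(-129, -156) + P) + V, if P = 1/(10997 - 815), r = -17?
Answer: 199439098/218913 ≈ 911.04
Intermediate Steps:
Z(Y, j) = (-113 + j)/(2*Y) (Z(Y, j) = (-113 + j)/((2*Y)) = (-113 + j)*(1/(2*Y)) = (-113 + j)/(2*Y))
P = 1/10182 ≈ 9.8213e-5
V = 910 (V = 77 - 17*(-49) = 77 + 833 = 910)
(Z(-129, -156) + P) + V = ((½)*(-113 - 156)/(-129) + 1/10182) + 910 = ((½)*(-1/129)*(-269) + 1/10182) + 910 = (269/258 + 1/10182) + 910 = 228268/218913 + 910 = 199439098/218913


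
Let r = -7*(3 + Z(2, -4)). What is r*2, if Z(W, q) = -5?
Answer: 28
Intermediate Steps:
r = 14 (r = -7*(3 - 5) = -7*(-2) = 14)
r*2 = 14*2 = 28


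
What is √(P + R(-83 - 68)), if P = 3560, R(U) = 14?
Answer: √3574 ≈ 59.783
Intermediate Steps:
√(P + R(-83 - 68)) = √(3560 + 14) = √3574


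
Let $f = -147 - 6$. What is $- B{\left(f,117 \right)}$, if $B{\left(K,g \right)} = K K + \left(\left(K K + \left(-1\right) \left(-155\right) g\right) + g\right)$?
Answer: $-65070$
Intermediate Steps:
$f = -153$
$B{\left(K,g \right)} = 2 K^{2} + 156 g$ ($B{\left(K,g \right)} = K^{2} + \left(\left(K^{2} + 155 g\right) + g\right) = K^{2} + \left(K^{2} + 156 g\right) = 2 K^{2} + 156 g$)
$- B{\left(f,117 \right)} = - (2 \left(-153\right)^{2} + 156 \cdot 117) = - (2 \cdot 23409 + 18252) = - (46818 + 18252) = \left(-1\right) 65070 = -65070$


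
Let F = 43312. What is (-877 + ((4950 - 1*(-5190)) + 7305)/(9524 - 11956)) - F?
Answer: -107485093/2432 ≈ -44196.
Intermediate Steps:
(-877 + ((4950 - 1*(-5190)) + 7305)/(9524 - 11956)) - F = (-877 + ((4950 - 1*(-5190)) + 7305)/(9524 - 11956)) - 1*43312 = (-877 + ((4950 + 5190) + 7305)/(-2432)) - 43312 = (-877 + (10140 + 7305)*(-1/2432)) - 43312 = (-877 + 17445*(-1/2432)) - 43312 = (-877 - 17445/2432) - 43312 = -2150309/2432 - 43312 = -107485093/2432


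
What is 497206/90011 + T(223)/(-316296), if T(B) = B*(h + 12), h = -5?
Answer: 157123761805/28470119256 ≈ 5.5189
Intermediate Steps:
T(B) = 7*B (T(B) = B*(-5 + 12) = B*7 = 7*B)
497206/90011 + T(223)/(-316296) = 497206/90011 + (7*223)/(-316296) = 497206*(1/90011) + 1561*(-1/316296) = 497206/90011 - 1561/316296 = 157123761805/28470119256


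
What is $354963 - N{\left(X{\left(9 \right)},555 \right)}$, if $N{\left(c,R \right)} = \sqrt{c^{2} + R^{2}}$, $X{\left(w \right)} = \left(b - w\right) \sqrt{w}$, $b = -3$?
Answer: $354963 - 3 \sqrt{34369} \approx 3.5441 \cdot 10^{5}$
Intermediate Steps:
$X{\left(w \right)} = \sqrt{w} \left(-3 - w\right)$ ($X{\left(w \right)} = \left(-3 - w\right) \sqrt{w} = \sqrt{w} \left(-3 - w\right)$)
$N{\left(c,R \right)} = \sqrt{R^{2} + c^{2}}$
$354963 - N{\left(X{\left(9 \right)},555 \right)} = 354963 - \sqrt{555^{2} + \left(\sqrt{9} \left(-3 - 9\right)\right)^{2}} = 354963 - \sqrt{308025 + \left(3 \left(-3 - 9\right)\right)^{2}} = 354963 - \sqrt{308025 + \left(3 \left(-12\right)\right)^{2}} = 354963 - \sqrt{308025 + \left(-36\right)^{2}} = 354963 - \sqrt{308025 + 1296} = 354963 - \sqrt{309321} = 354963 - 3 \sqrt{34369}$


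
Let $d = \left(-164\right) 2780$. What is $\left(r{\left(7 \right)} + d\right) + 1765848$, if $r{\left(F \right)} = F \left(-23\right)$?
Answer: $1309767$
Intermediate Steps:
$r{\left(F \right)} = - 23 F$
$d = -455920$
$\left(r{\left(7 \right)} + d\right) + 1765848 = \left(\left(-23\right) 7 - 455920\right) + 1765848 = \left(-161 - 455920\right) + 1765848 = -456081 + 1765848 = 1309767$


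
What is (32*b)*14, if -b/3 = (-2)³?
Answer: 10752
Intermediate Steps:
b = 24 (b = -3*(-2)³ = -3*(-8) = 24)
(32*b)*14 = (32*24)*14 = 768*14 = 10752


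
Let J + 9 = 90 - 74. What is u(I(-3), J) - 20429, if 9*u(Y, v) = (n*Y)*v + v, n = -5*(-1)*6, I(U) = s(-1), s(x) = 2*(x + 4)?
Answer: -182594/9 ≈ -20288.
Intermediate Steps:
J = 7 (J = -9 + (90 - 74) = -9 + 16 = 7)
s(x) = 8 + 2*x (s(x) = 2*(4 + x) = 8 + 2*x)
I(U) = 6 (I(U) = 8 + 2*(-1) = 8 - 2 = 6)
n = 30 (n = 5*6 = 30)
u(Y, v) = v/9 + 10*Y*v/3 (u(Y, v) = ((30*Y)*v + v)/9 = (30*Y*v + v)/9 = (v + 30*Y*v)/9 = v/9 + 10*Y*v/3)
u(I(-3), J) - 20429 = (⅑)*7*(1 + 30*6) - 20429 = (⅑)*7*(1 + 180) - 20429 = (⅑)*7*181 - 20429 = 1267/9 - 20429 = -182594/9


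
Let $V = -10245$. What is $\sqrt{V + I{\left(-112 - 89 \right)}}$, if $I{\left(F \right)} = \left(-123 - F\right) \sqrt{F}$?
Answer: $\sqrt{-10245 + 78 i \sqrt{201}} \approx 5.4548 + 101.36 i$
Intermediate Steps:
$I{\left(F \right)} = \sqrt{F} \left(-123 - F\right)$
$\sqrt{V + I{\left(-112 - 89 \right)}} = \sqrt{-10245 + \sqrt{-112 - 89} \left(-123 - \left(-112 - 89\right)\right)} = \sqrt{-10245 + \sqrt{-201} \left(-123 - -201\right)} = \sqrt{-10245 + i \sqrt{201} \left(-123 + 201\right)} = \sqrt{-10245 + i \sqrt{201} \cdot 78} = \sqrt{-10245 + 78 i \sqrt{201}}$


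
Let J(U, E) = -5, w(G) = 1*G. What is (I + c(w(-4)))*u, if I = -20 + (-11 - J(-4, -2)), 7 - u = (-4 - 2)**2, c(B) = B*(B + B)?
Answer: -174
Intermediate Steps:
w(G) = G
c(B) = 2*B**2 (c(B) = B*(2*B) = 2*B**2)
u = -29 (u = 7 - (-4 - 2)**2 = 7 - 1*(-6)**2 = 7 - 1*36 = 7 - 36 = -29)
I = -26 (I = -20 + (-11 - 1*(-5)) = -20 + (-11 + 5) = -20 - 6 = -26)
(I + c(w(-4)))*u = (-26 + 2*(-4)**2)*(-29) = (-26 + 2*16)*(-29) = (-26 + 32)*(-29) = 6*(-29) = -174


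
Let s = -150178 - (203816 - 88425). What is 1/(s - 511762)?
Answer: -1/777331 ≈ -1.2865e-6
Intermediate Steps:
s = -265569 (s = -150178 - 1*115391 = -150178 - 115391 = -265569)
1/(s - 511762) = 1/(-265569 - 511762) = 1/(-777331) = -1/777331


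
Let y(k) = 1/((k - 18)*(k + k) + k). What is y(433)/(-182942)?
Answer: -1/65826739266 ≈ -1.5191e-11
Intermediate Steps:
y(k) = 1/(k + 2*k*(-18 + k)) (y(k) = 1/((-18 + k)*(2*k) + k) = 1/(2*k*(-18 + k) + k) = 1/(k + 2*k*(-18 + k)))
y(433)/(-182942) = (1/(433*(-35 + 2*433)))/(-182942) = (1/(433*(-35 + 866)))*(-1/182942) = ((1/433)/831)*(-1/182942) = ((1/433)*(1/831))*(-1/182942) = (1/359823)*(-1/182942) = -1/65826739266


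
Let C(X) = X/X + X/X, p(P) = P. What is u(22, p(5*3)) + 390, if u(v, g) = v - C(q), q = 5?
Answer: 410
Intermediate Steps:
C(X) = 2 (C(X) = 1 + 1 = 2)
u(v, g) = -2 + v (u(v, g) = v - 1*2 = v - 2 = -2 + v)
u(22, p(5*3)) + 390 = (-2 + 22) + 390 = 20 + 390 = 410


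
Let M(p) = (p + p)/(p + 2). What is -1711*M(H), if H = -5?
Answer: -17110/3 ≈ -5703.3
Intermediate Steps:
M(p) = 2*p/(2 + p) (M(p) = (2*p)/(2 + p) = 2*p/(2 + p))
-1711*M(H) = -3422*(-5)/(2 - 5) = -3422*(-5)/(-3) = -3422*(-5)*(-1)/3 = -1711*10/3 = -17110/3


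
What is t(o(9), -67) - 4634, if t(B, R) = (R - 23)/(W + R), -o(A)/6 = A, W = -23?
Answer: -4633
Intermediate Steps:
o(A) = -6*A
t(B, R) = 1 (t(B, R) = (R - 23)/(-23 + R) = (-23 + R)/(-23 + R) = 1)
t(o(9), -67) - 4634 = 1 - 4634 = -4633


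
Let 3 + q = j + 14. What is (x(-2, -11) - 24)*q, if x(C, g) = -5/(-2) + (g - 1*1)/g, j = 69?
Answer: -17960/11 ≈ -1632.7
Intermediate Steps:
x(C, g) = 5/2 + (-1 + g)/g (x(C, g) = -5*(-½) + (g - 1)/g = 5/2 + (-1 + g)/g)
q = 80 (q = -3 + (69 + 14) = -3 + 83 = 80)
(x(-2, -11) - 24)*q = ((7/2 - 1/(-11)) - 24)*80 = ((7/2 - 1*(-1/11)) - 24)*80 = ((7/2 + 1/11) - 24)*80 = (79/22 - 24)*80 = -449/22*80 = -17960/11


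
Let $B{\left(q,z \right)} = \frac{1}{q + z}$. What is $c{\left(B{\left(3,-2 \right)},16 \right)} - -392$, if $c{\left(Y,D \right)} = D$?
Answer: $408$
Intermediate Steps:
$c{\left(B{\left(3,-2 \right)},16 \right)} - -392 = 16 - -392 = 16 + 392 = 408$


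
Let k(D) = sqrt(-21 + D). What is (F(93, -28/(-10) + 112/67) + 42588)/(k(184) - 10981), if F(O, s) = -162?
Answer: -25882217/6699011 - 2357*sqrt(163)/6699011 ≈ -3.8681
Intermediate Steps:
(F(93, -28/(-10) + 112/67) + 42588)/(k(184) - 10981) = (-162 + 42588)/(sqrt(-21 + 184) - 10981) = 42426/(sqrt(163) - 10981) = 42426/(-10981 + sqrt(163))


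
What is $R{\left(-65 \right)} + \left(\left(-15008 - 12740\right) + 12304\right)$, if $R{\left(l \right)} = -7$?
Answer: $-15451$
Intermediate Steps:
$R{\left(-65 \right)} + \left(\left(-15008 - 12740\right) + 12304\right) = -7 + \left(\left(-15008 - 12740\right) + 12304\right) = -7 + \left(-27748 + 12304\right) = -7 - 15444 = -15451$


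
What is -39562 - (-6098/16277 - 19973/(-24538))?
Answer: -15801437106409/399405026 ≈ -39562.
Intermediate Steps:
-39562 - (-6098/16277 - 19973/(-24538)) = -39562 - (-6098*1/16277 - 19973*(-1/24538)) = -39562 - (-6098/16277 + 19973/24538) = -39562 - 1*175467797/399405026 = -39562 - 175467797/399405026 = -15801437106409/399405026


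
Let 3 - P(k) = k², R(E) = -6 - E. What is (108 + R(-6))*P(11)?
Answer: -12744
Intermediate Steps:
P(k) = 3 - k²
(108 + R(-6))*P(11) = (108 + (-6 - 1*(-6)))*(3 - 1*11²) = (108 + (-6 + 6))*(3 - 1*121) = (108 + 0)*(3 - 121) = 108*(-118) = -12744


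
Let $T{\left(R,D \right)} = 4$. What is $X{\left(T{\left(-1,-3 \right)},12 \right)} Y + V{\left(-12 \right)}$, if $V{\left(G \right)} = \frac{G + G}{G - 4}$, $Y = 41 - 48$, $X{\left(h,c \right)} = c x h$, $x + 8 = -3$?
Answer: $\frac{7395}{2} \approx 3697.5$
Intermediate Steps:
$x = -11$ ($x = -8 - 3 = -11$)
$X{\left(h,c \right)} = - 11 c h$ ($X{\left(h,c \right)} = c \left(-11\right) h = - 11 c h$)
$Y = -7$
$V{\left(G \right)} = \frac{2 G}{-4 + G}$
$X{\left(T{\left(-1,-3 \right)},12 \right)} Y + V{\left(-12 \right)} = \left(-11\right) 12 \cdot 4 \left(-7\right) + 2 \left(-12\right) \frac{1}{-4 - 12} = \left(-528\right) \left(-7\right) + 2 \left(-12\right) \frac{1}{-16} = 3696 + 2 \left(-12\right) \left(- \frac{1}{16}\right) = 3696 + \frac{3}{2} = \frac{7395}{2}$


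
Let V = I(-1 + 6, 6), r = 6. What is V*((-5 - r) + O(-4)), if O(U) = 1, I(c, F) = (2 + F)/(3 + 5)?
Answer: -10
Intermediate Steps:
I(c, F) = 1/4 + F/8 (I(c, F) = (2 + F)/8 = (2 + F)*(1/8) = 1/4 + F/8)
V = 1 (V = 1/4 + (1/8)*6 = 1/4 + 3/4 = 1)
V*((-5 - r) + O(-4)) = 1*((-5 - 1*6) + 1) = 1*((-5 - 6) + 1) = 1*(-11 + 1) = 1*(-10) = -10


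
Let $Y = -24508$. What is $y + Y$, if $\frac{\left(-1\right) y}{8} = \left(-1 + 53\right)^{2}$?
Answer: $-46140$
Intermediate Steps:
$y = -21632$ ($y = - 8 \left(-1 + 53\right)^{2} = - 8 \cdot 52^{2} = \left(-8\right) 2704 = -21632$)
$y + Y = -21632 - 24508 = -46140$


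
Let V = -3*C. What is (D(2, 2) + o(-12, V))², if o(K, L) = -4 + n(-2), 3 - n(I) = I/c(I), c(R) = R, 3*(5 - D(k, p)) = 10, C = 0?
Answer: ⅑ ≈ 0.11111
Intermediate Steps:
D(k, p) = 5/3 (D(k, p) = 5 - ⅓*10 = 5 - 10/3 = 5/3)
n(I) = 2 (n(I) = 3 - I/I = 3 - 1*1 = 3 - 1 = 2)
V = 0 (V = -3*0 = 0)
o(K, L) = -2 (o(K, L) = -4 + 2 = -2)
(D(2, 2) + o(-12, V))² = (5/3 - 2)² = (-⅓)² = ⅑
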